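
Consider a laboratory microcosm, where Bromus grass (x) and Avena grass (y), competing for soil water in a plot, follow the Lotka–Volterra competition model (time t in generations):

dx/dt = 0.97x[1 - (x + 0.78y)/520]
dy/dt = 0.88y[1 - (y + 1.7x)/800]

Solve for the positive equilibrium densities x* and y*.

x* ≈ 319, y* ≈ 258

Setting both brackets to zero gives the nullclines x + 0.78y = 520 and 1.7x + y = 800.
Substituting y = 800 - 1.7x into the first: x(1 - 0.78·1.7) = 520 - 0.78·800.
So x* = -104/-0.326 = 319, and then y* = 800 - 1.7·319 = 258.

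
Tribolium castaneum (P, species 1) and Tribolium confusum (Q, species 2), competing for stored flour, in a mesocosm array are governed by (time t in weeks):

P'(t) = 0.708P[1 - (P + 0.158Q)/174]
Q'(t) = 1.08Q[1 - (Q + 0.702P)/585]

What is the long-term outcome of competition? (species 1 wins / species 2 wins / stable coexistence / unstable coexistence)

stable coexistence

Compare the nullcline intercepts: K1/α12 = 174/0.158 = 1100 > K2 = 585; K2/α21 = 585/0.702 = 833 > K1 = 174.
Since both inequalities hold, each species can invade when rare, so the interior equilibrium is stable.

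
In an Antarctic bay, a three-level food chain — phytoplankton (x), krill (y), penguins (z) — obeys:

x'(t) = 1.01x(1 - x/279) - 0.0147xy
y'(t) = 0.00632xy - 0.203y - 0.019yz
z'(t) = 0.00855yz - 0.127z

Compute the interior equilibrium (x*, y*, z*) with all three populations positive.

From dz/dt = 0: 0.00855y* = 0.127, so y* = 14.9.
From dx/dt = 0: 1.01(1 - x*/279) = 0.0147·14.9, giving x* = 279·(1 - 0.216) = 219.
From dy/dt = 0: 0.00632·219 - 0.203 = 0.019z*, so z* = 1.18/0.019 = 62.1.

x* ≈ 219, y* ≈ 14.9, z* ≈ 62.1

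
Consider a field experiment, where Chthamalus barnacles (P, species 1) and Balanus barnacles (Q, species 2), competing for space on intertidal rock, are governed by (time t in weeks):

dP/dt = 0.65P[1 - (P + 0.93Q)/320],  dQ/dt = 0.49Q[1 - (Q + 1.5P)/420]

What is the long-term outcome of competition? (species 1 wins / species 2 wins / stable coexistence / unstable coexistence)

unstable coexistence (outcome depends on initial conditions)

Compare the nullcline intercepts: K1/α12 = 320/0.93 = 344 < K2 = 420; K2/α21 = 420/1.5 = 280 < K1 = 320.
Since both are reversed, neither can invade when rare; the interior point is a saddle.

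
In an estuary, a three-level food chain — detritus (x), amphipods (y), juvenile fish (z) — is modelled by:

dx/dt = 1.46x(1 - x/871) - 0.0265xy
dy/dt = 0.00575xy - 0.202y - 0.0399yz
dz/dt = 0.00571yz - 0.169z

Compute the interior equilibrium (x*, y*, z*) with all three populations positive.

x* ≈ 403, y* ≈ 29.6, z* ≈ 53

From dz/dt = 0: 0.00571y* = 0.169, so y* = 29.6.
From dx/dt = 0: 1.46(1 - x*/871) = 0.0265·29.6, giving x* = 871·(1 - 0.537) = 403.
From dy/dt = 0: 0.00575·403 - 0.202 = 0.0399z*, so z* = 2.12/0.0399 = 53.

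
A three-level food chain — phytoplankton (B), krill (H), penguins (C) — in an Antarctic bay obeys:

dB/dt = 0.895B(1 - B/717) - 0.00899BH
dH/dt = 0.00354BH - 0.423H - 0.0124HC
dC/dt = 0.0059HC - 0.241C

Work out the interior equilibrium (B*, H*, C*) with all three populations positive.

B* ≈ 423, H* ≈ 40.8, C* ≈ 86.6

From dC/dt = 0: 0.0059H* = 0.241, so H* = 40.8.
From dB/dt = 0: 0.895(1 - B*/717) = 0.00899·40.8, giving B* = 717·(1 - 0.41) = 423.
From dH/dt = 0: 0.00354·423 - 0.423 = 0.0124C*, so C* = 1.07/0.0124 = 86.6.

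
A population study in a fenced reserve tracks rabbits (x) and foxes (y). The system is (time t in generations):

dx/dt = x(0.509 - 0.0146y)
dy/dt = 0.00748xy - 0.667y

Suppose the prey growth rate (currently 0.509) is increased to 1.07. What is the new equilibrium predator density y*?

At the interior fixed point, setting dx/dt = 0 with x > 0 fixes y* = (prey growth rate)/(xy coefficient) — independent of the other coefficients.
With the change, y* = 1.07/0.0146 = 73.3; it rises from 34.9.

y* ≈ 73.3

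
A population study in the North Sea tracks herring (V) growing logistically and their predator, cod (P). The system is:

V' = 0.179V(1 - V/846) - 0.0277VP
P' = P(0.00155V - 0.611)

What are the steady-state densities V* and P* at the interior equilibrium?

V* ≈ 394, P* ≈ 3.45

From dP/dt = 0 with P > 0: 0.00155V* = 0.611, so V* = 394.
Substitute into dV/dt = 0: 0.179(1 - 394/846) = 0.0277P*.
The bracket is 0.534, giving P* = 0.0956/0.0277 = 3.45.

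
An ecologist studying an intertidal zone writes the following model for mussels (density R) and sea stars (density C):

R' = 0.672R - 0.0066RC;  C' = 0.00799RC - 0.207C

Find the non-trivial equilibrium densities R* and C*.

R* ≈ 25.9, C* ≈ 102

Set dC/dt = 0 with C > 0: 0.00799R - 0.207 = 0, so R* = 0.207/0.00799 = 25.9.
Set dR/dt = 0 with R > 0: 0.672 - 0.0066C = 0, so C* = 0.672/0.0066 = 102.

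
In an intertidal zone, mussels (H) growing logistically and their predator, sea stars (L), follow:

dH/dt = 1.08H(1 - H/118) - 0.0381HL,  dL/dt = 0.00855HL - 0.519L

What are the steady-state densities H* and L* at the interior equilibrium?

From dL/dt = 0 with L > 0: 0.00855H* = 0.519, so H* = 60.7.
Substitute into dH/dt = 0: 1.08(1 - 60.7/118) = 0.0381L*.
The bracket is 0.486, giving L* = 0.524/0.0381 = 13.8.

H* ≈ 60.7, L* ≈ 13.8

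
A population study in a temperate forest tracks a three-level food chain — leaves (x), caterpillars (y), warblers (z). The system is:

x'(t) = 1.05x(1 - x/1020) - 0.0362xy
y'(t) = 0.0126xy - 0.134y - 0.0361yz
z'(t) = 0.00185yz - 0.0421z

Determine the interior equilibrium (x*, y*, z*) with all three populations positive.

x* ≈ 220, y* ≈ 22.8, z* ≈ 73

From dz/dt = 0: 0.00185y* = 0.0421, so y* = 22.8.
From dx/dt = 0: 1.05(1 - x*/1020) = 0.0362·22.8, giving x* = 1020·(1 - 0.785) = 220.
From dy/dt = 0: 0.0126·220 - 0.134 = 0.0361z*, so z* = 2.63/0.0361 = 73.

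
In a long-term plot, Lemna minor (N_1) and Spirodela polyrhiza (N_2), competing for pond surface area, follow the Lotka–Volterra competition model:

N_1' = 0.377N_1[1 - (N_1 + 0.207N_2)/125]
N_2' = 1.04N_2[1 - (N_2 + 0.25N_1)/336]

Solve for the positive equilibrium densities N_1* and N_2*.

N_1* ≈ 58.5, N_2* ≈ 321

Setting both brackets to zero gives the nullclines N_1 + 0.207N_2 = 125 and 0.25N_1 + N_2 = 336.
Substituting N_2 = 336 - 0.25N_1 into the first: N_1(1 - 0.207·0.25) = 125 - 0.207·336.
So N_1* = 55.4/0.948 = 58.5, and then N_2* = 336 - 0.25·58.5 = 321.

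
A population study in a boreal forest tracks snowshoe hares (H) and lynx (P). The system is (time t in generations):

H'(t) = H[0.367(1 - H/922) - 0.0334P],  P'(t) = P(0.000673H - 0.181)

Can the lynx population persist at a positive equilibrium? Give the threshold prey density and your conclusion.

Threshold H = 269; K > 269, so yes, the predator persists.

The predator equation gives dP/dt > 0 only when H > 0.181/0.000673 = 269.
Without the predator, H → K = 922. Since 922 > 269, the predator can invade and persist.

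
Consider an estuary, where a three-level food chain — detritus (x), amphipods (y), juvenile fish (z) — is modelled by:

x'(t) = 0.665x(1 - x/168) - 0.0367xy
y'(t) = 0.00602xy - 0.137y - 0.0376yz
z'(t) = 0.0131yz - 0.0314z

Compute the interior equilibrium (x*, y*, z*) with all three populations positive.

From dz/dt = 0: 0.0131y* = 0.0314, so y* = 2.4.
From dx/dt = 0: 0.665(1 - x*/168) = 0.0367·2.4, giving x* = 168·(1 - 0.132) = 146.
From dy/dt = 0: 0.00602·146 - 0.137 = 0.0376z*, so z* = 0.741/0.0376 = 19.7.

x* ≈ 146, y* ≈ 2.4, z* ≈ 19.7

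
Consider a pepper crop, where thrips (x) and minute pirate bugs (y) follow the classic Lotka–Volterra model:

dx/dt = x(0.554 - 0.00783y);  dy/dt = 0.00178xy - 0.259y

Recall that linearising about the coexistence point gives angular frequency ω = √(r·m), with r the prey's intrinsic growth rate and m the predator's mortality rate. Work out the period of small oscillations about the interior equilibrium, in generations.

Here r = 0.554 and m = 0.259, so r·m = 0.143.
ω = √0.143 = 0.379 per generation, hence T = 2π/ω ≈ 16.6 generations.

T ≈ 16.6 generations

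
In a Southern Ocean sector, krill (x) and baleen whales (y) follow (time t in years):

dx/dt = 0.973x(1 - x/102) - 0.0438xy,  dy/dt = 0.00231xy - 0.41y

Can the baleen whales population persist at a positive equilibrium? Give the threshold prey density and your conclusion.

The predator equation gives dy/dt > 0 only when x > 0.41/0.00231 = 177.
Without the predator, x → K = 102. Since 102 < 177, the predator cannot invade.

Threshold x = 177; K < 177, so no, the predator goes extinct.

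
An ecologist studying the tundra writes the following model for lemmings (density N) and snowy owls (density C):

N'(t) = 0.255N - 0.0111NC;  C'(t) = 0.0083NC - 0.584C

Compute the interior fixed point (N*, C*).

Set dC/dt = 0 with C > 0: 0.0083N - 0.584 = 0, so N* = 0.584/0.0083 = 70.4.
Set dN/dt = 0 with N > 0: 0.255 - 0.0111C = 0, so C* = 0.255/0.0111 = 23.

N* ≈ 70.4, C* ≈ 23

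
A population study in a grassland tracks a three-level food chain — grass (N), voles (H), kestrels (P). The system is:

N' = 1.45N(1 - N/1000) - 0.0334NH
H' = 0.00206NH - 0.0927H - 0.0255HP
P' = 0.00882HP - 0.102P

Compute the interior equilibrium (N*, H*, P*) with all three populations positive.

From dP/dt = 0: 0.00882H* = 0.102, so H* = 11.6.
From dN/dt = 0: 1.45(1 - N*/1000) = 0.0334·11.6, giving N* = 1000·(1 - 0.266) = 734.
From dH/dt = 0: 0.00206·734 - 0.0927 = 0.0255P*, so P* = 1.42/0.0255 = 55.6.

N* ≈ 734, H* ≈ 11.6, P* ≈ 55.6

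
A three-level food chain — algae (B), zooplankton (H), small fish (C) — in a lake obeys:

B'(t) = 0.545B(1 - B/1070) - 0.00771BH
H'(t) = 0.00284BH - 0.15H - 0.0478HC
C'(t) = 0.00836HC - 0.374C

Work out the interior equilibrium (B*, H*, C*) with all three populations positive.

B* ≈ 393, H* ≈ 44.7, C* ≈ 20.2

From dC/dt = 0: 0.00836H* = 0.374, so H* = 44.7.
From dB/dt = 0: 0.545(1 - B*/1070) = 0.00771·44.7, giving B* = 1070·(1 - 0.633) = 393.
From dH/dt = 0: 0.00284·393 - 0.15 = 0.0478C*, so C* = 0.966/0.0478 = 20.2.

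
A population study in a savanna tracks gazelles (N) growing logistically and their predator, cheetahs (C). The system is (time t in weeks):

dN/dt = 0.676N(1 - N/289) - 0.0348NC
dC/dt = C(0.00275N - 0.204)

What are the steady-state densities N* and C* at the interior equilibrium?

N* ≈ 74.2, C* ≈ 14.4

From dC/dt = 0 with C > 0: 0.00275N* = 0.204, so N* = 74.2.
Substitute into dN/dt = 0: 0.676(1 - 74.2/289) = 0.0348C*.
The bracket is 0.743, giving C* = 0.502/0.0348 = 14.4.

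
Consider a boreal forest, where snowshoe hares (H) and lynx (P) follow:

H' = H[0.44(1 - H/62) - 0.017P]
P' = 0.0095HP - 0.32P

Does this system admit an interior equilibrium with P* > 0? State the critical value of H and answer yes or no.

Threshold H = 33.7; K > 33.7, so yes, the predator persists.

The predator equation gives dP/dt > 0 only when H > 0.32/0.0095 = 33.7.
Without the predator, H → K = 62. Since 62 > 33.7, the predator can invade and persist.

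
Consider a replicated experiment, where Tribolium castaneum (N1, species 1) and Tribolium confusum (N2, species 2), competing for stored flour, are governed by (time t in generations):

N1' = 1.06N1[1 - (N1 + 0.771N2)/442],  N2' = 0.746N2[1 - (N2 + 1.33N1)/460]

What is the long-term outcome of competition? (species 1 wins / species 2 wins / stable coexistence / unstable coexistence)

species 1 excludes species 2

Compare the nullcline intercepts: K1/α12 = 442/0.771 = 573 > K2 = 460; K2/α21 = 460/1.33 = 346 < K1 = 442.
Since the inequalities point opposite ways, species 1 can invade but species 2 cannot.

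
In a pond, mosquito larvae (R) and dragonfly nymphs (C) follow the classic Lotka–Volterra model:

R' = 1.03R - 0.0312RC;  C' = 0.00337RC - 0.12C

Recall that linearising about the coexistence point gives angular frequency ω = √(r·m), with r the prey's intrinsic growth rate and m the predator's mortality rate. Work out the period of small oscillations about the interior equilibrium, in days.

T ≈ 17.9 days

Here r = 1.03 and m = 0.12, so r·m = 0.124.
ω = √0.124 = 0.352 per day, hence T = 2π/ω ≈ 17.9 days.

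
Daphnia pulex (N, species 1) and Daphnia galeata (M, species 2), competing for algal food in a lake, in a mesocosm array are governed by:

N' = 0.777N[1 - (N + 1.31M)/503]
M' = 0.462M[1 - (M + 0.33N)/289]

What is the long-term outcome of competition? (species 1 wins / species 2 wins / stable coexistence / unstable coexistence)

stable coexistence

Compare the nullcline intercepts: K1/α12 = 503/1.31 = 384 > K2 = 289; K2/α21 = 289/0.33 = 876 > K1 = 503.
Since both inequalities hold, each species can invade when rare, so the interior equilibrium is stable.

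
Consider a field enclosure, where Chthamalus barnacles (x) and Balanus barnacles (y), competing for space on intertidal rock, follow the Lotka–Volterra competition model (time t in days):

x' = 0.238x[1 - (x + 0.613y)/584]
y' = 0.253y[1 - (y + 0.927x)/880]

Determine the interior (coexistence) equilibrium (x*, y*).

x* ≈ 103, y* ≈ 784

Setting both brackets to zero gives the nullclines x + 0.613y = 584 and 0.927x + y = 880.
Substituting y = 880 - 0.927x into the first: x(1 - 0.613·0.927) = 584 - 0.613·880.
So x* = 44.6/0.432 = 103, and then y* = 880 - 0.927·103 = 784.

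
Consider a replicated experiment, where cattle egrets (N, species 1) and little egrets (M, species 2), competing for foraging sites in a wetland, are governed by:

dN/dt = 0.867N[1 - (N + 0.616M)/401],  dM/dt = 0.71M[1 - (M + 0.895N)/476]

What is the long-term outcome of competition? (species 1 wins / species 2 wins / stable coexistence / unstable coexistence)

stable coexistence

Compare the nullcline intercepts: K1/α12 = 401/0.616 = 651 > K2 = 476; K2/α21 = 476/0.895 = 532 > K1 = 401.
Since both inequalities hold, each species can invade when rare, so the interior equilibrium is stable.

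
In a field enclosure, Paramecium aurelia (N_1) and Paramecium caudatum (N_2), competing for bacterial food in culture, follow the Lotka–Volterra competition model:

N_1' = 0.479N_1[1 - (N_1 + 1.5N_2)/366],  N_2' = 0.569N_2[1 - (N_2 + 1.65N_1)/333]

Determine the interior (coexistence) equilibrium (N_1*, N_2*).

Setting both brackets to zero gives the nullclines N_1 + 1.5N_2 = 366 and 1.65N_1 + N_2 = 333.
Substituting N_2 = 333 - 1.65N_1 into the first: N_1(1 - 1.5·1.65) = 366 - 1.5·333.
So N_1* = -134/-1.47 = 90.5, and then N_2* = 333 - 1.65·90.5 = 184.

N_1* ≈ 90.5, N_2* ≈ 184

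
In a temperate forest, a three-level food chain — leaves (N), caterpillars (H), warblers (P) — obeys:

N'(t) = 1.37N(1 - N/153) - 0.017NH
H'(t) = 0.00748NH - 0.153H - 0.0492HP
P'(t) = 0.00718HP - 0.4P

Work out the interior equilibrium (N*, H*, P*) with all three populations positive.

From dP/dt = 0: 0.00718H* = 0.4, so H* = 55.7.
From dN/dt = 0: 1.37(1 - N*/153) = 0.017·55.7, giving N* = 153·(1 - 0.691) = 47.2.
From dH/dt = 0: 0.00748·47.2 - 0.153 = 0.0492P*, so P* = 0.2/0.0492 = 4.07.

N* ≈ 47.2, H* ≈ 55.7, P* ≈ 4.07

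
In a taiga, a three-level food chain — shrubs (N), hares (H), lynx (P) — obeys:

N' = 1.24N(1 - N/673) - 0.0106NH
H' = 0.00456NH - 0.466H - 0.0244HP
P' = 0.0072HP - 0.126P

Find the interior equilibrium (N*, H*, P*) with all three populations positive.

N* ≈ 572, H* ≈ 17.5, P* ≈ 87.9

From dP/dt = 0: 0.0072H* = 0.126, so H* = 17.5.
From dN/dt = 0: 1.24(1 - N*/673) = 0.0106·17.5, giving N* = 673·(1 - 0.15) = 572.
From dH/dt = 0: 0.00456·572 - 0.466 = 0.0244P*, so P* = 2.14/0.0244 = 87.9.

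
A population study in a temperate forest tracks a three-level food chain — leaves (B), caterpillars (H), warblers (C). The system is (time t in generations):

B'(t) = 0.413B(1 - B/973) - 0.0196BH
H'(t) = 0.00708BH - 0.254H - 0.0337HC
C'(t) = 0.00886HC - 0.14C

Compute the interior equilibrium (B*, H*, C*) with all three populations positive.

B* ≈ 243, H* ≈ 15.8, C* ≈ 43.6

From dC/dt = 0: 0.00886H* = 0.14, so H* = 15.8.
From dB/dt = 0: 0.413(1 - B*/973) = 0.0196·15.8, giving B* = 973·(1 - 0.75) = 243.
From dH/dt = 0: 0.00708·243 - 0.254 = 0.0337C*, so C* = 1.47/0.0337 = 43.6.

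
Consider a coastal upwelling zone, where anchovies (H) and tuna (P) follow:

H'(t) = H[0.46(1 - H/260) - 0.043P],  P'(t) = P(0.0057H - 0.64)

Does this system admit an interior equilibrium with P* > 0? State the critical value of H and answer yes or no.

The predator equation gives dP/dt > 0 only when H > 0.64/0.0057 = 112.
Without the predator, H → K = 260. Since 260 > 112, the predator can invade and persist.

Threshold H = 112; K > 112, so yes, the predator persists.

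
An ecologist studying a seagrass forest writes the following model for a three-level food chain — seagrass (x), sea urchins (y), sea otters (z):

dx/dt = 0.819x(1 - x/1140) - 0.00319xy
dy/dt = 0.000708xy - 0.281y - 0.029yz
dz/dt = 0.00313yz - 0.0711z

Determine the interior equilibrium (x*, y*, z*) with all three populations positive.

From dz/dt = 0: 0.00313y* = 0.0711, so y* = 22.7.
From dx/dt = 0: 0.819(1 - x*/1140) = 0.00319·22.7, giving x* = 1140·(1 - 0.0885) = 1040.
From dy/dt = 0: 0.000708·1040 - 0.281 = 0.029z*, so z* = 0.455/0.029 = 15.7.

x* ≈ 1040, y* ≈ 22.7, z* ≈ 15.7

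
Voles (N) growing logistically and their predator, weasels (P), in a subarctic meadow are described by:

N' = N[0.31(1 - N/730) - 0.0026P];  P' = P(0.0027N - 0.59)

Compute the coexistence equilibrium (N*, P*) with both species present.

N* ≈ 219, P* ≈ 83.5

From dP/dt = 0 with P > 0: 0.0027N* = 0.59, so N* = 219.
Substitute into dN/dt = 0: 0.31(1 - 219/730) = 0.0026P*.
The bracket is 0.701, giving P* = 0.217/0.0026 = 83.5.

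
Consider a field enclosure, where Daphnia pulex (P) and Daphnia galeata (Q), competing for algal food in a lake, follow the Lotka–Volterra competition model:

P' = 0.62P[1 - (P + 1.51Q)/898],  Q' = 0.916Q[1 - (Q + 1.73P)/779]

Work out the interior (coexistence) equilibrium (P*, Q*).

P* ≈ 173, Q* ≈ 480

Setting both brackets to zero gives the nullclines P + 1.51Q = 898 and 1.73P + Q = 779.
Substituting Q = 779 - 1.73P into the first: P(1 - 1.51·1.73) = 898 - 1.51·779.
So P* = -278/-1.61 = 173, and then Q* = 779 - 1.73·173 = 480.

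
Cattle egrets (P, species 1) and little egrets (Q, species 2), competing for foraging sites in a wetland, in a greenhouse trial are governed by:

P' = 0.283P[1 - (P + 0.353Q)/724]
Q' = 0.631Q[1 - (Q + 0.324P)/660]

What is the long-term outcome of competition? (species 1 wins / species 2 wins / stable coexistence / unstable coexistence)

Compare the nullcline intercepts: K1/α12 = 724/0.353 = 2050 > K2 = 660; K2/α21 = 660/0.324 = 2040 > K1 = 724.
Since both inequalities hold, each species can invade when rare, so the interior equilibrium is stable.

stable coexistence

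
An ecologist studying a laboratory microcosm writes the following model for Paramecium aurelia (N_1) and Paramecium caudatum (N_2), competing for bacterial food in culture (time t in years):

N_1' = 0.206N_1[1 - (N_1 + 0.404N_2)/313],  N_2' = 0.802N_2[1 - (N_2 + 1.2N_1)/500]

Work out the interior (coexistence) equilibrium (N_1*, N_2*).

Setting both brackets to zero gives the nullclines N_1 + 0.404N_2 = 313 and 1.2N_1 + N_2 = 500.
Substituting N_2 = 500 - 1.2N_1 into the first: N_1(1 - 0.404·1.2) = 313 - 0.404·500.
So N_1* = 111/0.515 = 215, and then N_2* = 500 - 1.2·215 = 241.

N_1* ≈ 215, N_2* ≈ 241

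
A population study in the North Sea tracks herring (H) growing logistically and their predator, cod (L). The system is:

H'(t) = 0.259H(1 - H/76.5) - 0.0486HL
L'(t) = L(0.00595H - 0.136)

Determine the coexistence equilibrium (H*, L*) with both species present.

H* ≈ 22.9, L* ≈ 3.74

From dL/dt = 0 with L > 0: 0.00595H* = 0.136, so H* = 22.9.
Substitute into dH/dt = 0: 0.259(1 - 22.9/76.5) = 0.0486L*.
The bracket is 0.701, giving L* = 0.182/0.0486 = 3.74.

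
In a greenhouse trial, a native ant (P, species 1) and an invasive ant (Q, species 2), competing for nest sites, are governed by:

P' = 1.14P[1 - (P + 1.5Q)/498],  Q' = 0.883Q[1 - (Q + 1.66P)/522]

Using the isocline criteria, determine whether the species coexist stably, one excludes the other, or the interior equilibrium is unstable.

Compare the nullcline intercepts: K1/α12 = 498/1.5 = 332 < K2 = 522; K2/α21 = 522/1.66 = 314 < K1 = 498.
Since both are reversed, neither can invade when rare; the interior point is a saddle.

unstable coexistence (outcome depends on initial conditions)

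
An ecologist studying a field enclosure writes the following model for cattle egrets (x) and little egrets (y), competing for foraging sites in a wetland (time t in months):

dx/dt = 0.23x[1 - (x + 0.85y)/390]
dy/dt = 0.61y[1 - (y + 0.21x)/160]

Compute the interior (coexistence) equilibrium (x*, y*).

Setting both brackets to zero gives the nullclines x + 0.85y = 390 and 0.21x + y = 160.
Substituting y = 160 - 0.21x into the first: x(1 - 0.85·0.21) = 390 - 0.85·160.
So x* = 254/0.822 = 309, and then y* = 160 - 0.21·309 = 95.1.

x* ≈ 309, y* ≈ 95.1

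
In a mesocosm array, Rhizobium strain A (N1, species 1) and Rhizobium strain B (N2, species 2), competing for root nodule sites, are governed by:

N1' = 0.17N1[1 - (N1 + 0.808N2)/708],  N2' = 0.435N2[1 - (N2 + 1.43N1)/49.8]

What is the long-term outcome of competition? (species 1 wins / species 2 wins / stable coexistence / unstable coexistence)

species 1 excludes species 2

Compare the nullcline intercepts: K1/α12 = 708/0.808 = 876 > K2 = 49.8; K2/α21 = 49.8/1.43 = 34.8 < K1 = 708.
Since the inequalities point opposite ways, species 1 can invade but species 2 cannot.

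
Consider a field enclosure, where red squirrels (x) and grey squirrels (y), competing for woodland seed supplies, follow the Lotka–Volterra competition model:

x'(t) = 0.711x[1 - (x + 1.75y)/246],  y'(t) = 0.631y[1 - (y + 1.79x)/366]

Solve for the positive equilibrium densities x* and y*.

Setting both brackets to zero gives the nullclines x + 1.75y = 246 and 1.79x + y = 366.
Substituting y = 366 - 1.79x into the first: x(1 - 1.75·1.79) = 246 - 1.75·366.
So x* = -394/-2.13 = 185, and then y* = 366 - 1.79·185 = 34.9.

x* ≈ 185, y* ≈ 34.9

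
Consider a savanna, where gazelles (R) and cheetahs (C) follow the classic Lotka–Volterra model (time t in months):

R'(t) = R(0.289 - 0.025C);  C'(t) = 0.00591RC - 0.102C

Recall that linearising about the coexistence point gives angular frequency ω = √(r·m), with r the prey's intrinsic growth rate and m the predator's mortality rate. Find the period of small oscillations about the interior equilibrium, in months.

T ≈ 36.6 months

Here r = 0.289 and m = 0.102, so r·m = 0.0295.
ω = √0.0295 = 0.172 per month, hence T = 2π/ω ≈ 36.6 months.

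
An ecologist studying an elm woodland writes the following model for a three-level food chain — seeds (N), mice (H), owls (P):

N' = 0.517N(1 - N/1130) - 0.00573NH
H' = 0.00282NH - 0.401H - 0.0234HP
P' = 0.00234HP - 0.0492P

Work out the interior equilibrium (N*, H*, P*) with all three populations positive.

N* ≈ 867, H* ≈ 21, P* ≈ 87.3

From dP/dt = 0: 0.00234H* = 0.0492, so H* = 21.
From dN/dt = 0: 0.517(1 - N*/1130) = 0.00573·21, giving N* = 1130·(1 - 0.233) = 867.
From dH/dt = 0: 0.00282·867 - 0.401 = 0.0234P*, so P* = 2.04/0.0234 = 87.3.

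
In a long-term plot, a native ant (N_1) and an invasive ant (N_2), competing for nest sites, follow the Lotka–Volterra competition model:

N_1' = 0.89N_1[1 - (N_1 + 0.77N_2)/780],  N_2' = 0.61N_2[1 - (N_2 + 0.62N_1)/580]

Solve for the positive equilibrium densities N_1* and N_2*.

N_1* ≈ 638, N_2* ≈ 184

Setting both brackets to zero gives the nullclines N_1 + 0.77N_2 = 780 and 0.62N_1 + N_2 = 580.
Substituting N_2 = 580 - 0.62N_1 into the first: N_1(1 - 0.77·0.62) = 780 - 0.77·580.
So N_1* = 333/0.523 = 638, and then N_2* = 580 - 0.62·638 = 184.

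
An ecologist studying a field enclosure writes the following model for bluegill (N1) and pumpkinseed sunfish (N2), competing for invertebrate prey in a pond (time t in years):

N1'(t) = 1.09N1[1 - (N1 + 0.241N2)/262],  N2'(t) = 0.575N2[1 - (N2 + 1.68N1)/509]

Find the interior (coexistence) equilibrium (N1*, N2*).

Setting both brackets to zero gives the nullclines N1 + 0.241N2 = 262 and 1.68N1 + N2 = 509.
Substituting N2 = 509 - 1.68N1 into the first: N1(1 - 0.241·1.68) = 262 - 0.241·509.
So N1* = 139/0.595 = 234, and then N2* = 509 - 1.68·234 = 116.

N1* ≈ 234, N2* ≈ 116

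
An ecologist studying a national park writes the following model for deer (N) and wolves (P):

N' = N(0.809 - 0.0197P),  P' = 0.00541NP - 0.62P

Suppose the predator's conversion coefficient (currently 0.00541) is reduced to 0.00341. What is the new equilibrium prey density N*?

N* ≈ 182

At the interior fixed point, setting dP/dt = 0 with P > 0 fixes N* = (predator death rate)/(NP coefficient) — independent of the other coefficients.
With the change, N* = 0.62/0.00341 = 182; it rises from 115.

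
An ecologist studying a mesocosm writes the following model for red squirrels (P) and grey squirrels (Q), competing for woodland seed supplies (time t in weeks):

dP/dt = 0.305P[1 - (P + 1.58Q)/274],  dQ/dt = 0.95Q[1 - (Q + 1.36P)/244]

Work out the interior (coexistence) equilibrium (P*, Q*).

P* ≈ 97.1, Q* ≈ 112

Setting both brackets to zero gives the nullclines P + 1.58Q = 274 and 1.36P + Q = 244.
Substituting Q = 244 - 1.36P into the first: P(1 - 1.58·1.36) = 274 - 1.58·244.
So P* = -112/-1.15 = 97.1, and then Q* = 244 - 1.36·97.1 = 112.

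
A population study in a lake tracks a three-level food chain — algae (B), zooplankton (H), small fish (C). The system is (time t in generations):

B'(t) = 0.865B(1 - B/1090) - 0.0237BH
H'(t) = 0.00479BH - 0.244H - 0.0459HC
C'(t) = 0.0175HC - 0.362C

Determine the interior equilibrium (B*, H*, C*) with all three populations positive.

From dC/dt = 0: 0.0175H* = 0.362, so H* = 20.7.
From dB/dt = 0: 0.865(1 - B*/1090) = 0.0237·20.7, giving B* = 1090·(1 - 0.567) = 472.
From dH/dt = 0: 0.00479·472 - 0.244 = 0.0459C*, so C* = 2.02/0.0459 = 44.

B* ≈ 472, H* ≈ 20.7, C* ≈ 44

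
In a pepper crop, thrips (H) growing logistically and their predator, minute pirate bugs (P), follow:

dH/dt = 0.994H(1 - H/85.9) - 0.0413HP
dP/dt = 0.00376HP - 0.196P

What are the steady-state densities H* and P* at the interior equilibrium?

H* ≈ 52.1, P* ≈ 9.46

From dP/dt = 0 with P > 0: 0.00376H* = 0.196, so H* = 52.1.
Substitute into dH/dt = 0: 0.994(1 - 52.1/85.9) = 0.0413P*.
The bracket is 0.393, giving P* = 0.391/0.0413 = 9.46.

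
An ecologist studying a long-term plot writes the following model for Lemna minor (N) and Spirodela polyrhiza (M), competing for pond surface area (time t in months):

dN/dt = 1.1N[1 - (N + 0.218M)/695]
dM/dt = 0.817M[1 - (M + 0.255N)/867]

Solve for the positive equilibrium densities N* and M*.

N* ≈ 536, M* ≈ 730

Setting both brackets to zero gives the nullclines N + 0.218M = 695 and 0.255N + M = 867.
Substituting M = 867 - 0.255N into the first: N(1 - 0.218·0.255) = 695 - 0.218·867.
So N* = 506/0.944 = 536, and then M* = 867 - 0.255·536 = 730.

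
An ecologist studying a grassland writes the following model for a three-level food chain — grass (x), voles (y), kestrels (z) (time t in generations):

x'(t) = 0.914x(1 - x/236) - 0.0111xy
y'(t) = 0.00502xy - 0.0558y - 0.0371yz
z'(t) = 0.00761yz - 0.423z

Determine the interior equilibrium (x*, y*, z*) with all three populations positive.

From dz/dt = 0: 0.00761y* = 0.423, so y* = 55.6.
From dx/dt = 0: 0.914(1 - x*/236) = 0.0111·55.6, giving x* = 236·(1 - 0.675) = 76.7.
From dy/dt = 0: 0.00502·76.7 - 0.0558 = 0.0371z*, so z* = 0.329/0.0371 = 8.87.

x* ≈ 76.7, y* ≈ 55.6, z* ≈ 8.87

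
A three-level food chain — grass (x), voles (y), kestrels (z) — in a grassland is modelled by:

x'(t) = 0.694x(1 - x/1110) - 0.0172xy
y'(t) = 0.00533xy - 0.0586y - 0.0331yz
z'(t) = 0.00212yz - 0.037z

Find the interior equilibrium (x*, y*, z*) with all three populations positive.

x* ≈ 630, y* ≈ 17.5, z* ≈ 99.7

From dz/dt = 0: 0.00212y* = 0.037, so y* = 17.5.
From dx/dt = 0: 0.694(1 - x*/1110) = 0.0172·17.5, giving x* = 1110·(1 - 0.433) = 630.
From dy/dt = 0: 0.00533·630 - 0.0586 = 0.0331z*, so z* = 3.3/0.0331 = 99.7.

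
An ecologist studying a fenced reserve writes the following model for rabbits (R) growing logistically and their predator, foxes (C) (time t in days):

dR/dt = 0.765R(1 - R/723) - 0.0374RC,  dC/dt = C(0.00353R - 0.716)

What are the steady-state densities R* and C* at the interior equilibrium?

R* ≈ 203, C* ≈ 14.7

From dC/dt = 0 with C > 0: 0.00353R* = 0.716, so R* = 203.
Substitute into dR/dt = 0: 0.765(1 - 203/723) = 0.0374C*.
The bracket is 0.719, giving C* = 0.55/0.0374 = 14.7.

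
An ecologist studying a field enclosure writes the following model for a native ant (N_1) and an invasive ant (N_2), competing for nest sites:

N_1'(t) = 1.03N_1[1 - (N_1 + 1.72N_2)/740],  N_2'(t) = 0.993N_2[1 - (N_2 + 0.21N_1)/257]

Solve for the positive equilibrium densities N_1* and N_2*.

Setting both brackets to zero gives the nullclines N_1 + 1.72N_2 = 740 and 0.21N_1 + N_2 = 257.
Substituting N_2 = 257 - 0.21N_1 into the first: N_1(1 - 1.72·0.21) = 740 - 1.72·257.
So N_1* = 298/0.639 = 466, and then N_2* = 257 - 0.21·466 = 159.

N_1* ≈ 466, N_2* ≈ 159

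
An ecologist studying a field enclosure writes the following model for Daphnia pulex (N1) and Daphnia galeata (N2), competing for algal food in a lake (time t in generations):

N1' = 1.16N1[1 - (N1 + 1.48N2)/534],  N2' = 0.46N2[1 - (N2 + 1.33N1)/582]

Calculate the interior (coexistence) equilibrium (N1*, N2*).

Setting both brackets to zero gives the nullclines N1 + 1.48N2 = 534 and 1.33N1 + N2 = 582.
Substituting N2 = 582 - 1.33N1 into the first: N1(1 - 1.48·1.33) = 534 - 1.48·582.
So N1* = -327/-0.968 = 338, and then N2* = 582 - 1.33·338 = 132.

N1* ≈ 338, N2* ≈ 132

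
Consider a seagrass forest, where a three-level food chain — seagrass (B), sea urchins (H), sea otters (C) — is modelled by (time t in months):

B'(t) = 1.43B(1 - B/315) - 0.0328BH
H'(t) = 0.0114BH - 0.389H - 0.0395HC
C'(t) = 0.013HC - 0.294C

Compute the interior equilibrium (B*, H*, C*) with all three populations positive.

From dC/dt = 0: 0.013H* = 0.294, so H* = 22.6.
From dB/dt = 0: 1.43(1 - B*/315) = 0.0328·22.6, giving B* = 315·(1 - 0.519) = 152.
From dH/dt = 0: 0.0114·152 - 0.389 = 0.0395C*, so C* = 1.34/0.0395 = 33.9.

B* ≈ 152, H* ≈ 22.6, C* ≈ 33.9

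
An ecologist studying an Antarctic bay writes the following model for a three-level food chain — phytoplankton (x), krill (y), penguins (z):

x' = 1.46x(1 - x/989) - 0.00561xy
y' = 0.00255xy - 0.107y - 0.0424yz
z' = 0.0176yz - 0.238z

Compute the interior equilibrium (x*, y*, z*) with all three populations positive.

From dz/dt = 0: 0.0176y* = 0.238, so y* = 13.5.
From dx/dt = 0: 1.46(1 - x*/989) = 0.00561·13.5, giving x* = 989·(1 - 0.052) = 938.
From dy/dt = 0: 0.00255·938 - 0.107 = 0.0424z*, so z* = 2.28/0.0424 = 53.9.

x* ≈ 938, y* ≈ 13.5, z* ≈ 53.9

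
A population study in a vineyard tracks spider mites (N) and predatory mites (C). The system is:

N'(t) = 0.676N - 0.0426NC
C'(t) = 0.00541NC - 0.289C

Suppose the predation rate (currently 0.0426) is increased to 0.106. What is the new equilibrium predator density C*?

At the interior fixed point, setting dN/dt = 0 with N > 0 fixes C* = (prey growth rate)/(NC coefficient) — independent of the other coefficients.
With the change, C* = 0.676/0.106 = 6.38; it falls from 15.9.

C* ≈ 6.38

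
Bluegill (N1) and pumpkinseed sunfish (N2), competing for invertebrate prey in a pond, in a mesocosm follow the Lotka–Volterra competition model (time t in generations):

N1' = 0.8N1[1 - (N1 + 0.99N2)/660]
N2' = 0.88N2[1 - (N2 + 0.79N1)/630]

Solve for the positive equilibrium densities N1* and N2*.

N1* ≈ 167, N2* ≈ 498

Setting both brackets to zero gives the nullclines N1 + 0.99N2 = 660 and 0.79N1 + N2 = 630.
Substituting N2 = 630 - 0.79N1 into the first: N1(1 - 0.99·0.79) = 660 - 0.99·630.
So N1* = 36.3/0.218 = 167, and then N2* = 630 - 0.79·167 = 498.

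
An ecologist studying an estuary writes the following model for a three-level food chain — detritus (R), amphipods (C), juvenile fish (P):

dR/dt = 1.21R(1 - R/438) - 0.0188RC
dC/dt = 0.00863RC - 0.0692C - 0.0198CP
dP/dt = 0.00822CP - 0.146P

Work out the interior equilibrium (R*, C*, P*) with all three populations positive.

R* ≈ 317, C* ≈ 17.8, P* ≈ 135

From dP/dt = 0: 0.00822C* = 0.146, so C* = 17.8.
From dR/dt = 0: 1.21(1 - R*/438) = 0.0188·17.8, giving R* = 438·(1 - 0.276) = 317.
From dC/dt = 0: 0.00863·317 - 0.0692 = 0.0198P*, so P* = 2.67/0.0198 = 135.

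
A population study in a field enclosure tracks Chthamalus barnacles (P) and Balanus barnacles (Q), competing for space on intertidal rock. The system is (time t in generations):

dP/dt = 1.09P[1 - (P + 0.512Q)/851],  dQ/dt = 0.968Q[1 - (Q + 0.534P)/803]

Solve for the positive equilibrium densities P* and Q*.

Setting both brackets to zero gives the nullclines P + 0.512Q = 851 and 0.534P + Q = 803.
Substituting Q = 803 - 0.534P into the first: P(1 - 0.512·0.534) = 851 - 0.512·803.
So P* = 440/0.727 = 605, and then Q* = 803 - 0.534·605 = 480.

P* ≈ 605, Q* ≈ 480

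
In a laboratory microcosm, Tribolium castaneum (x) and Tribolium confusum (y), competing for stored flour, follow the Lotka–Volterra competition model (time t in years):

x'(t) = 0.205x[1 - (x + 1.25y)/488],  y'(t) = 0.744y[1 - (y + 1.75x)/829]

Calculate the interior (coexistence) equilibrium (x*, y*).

x* ≈ 462, y* ≈ 21.1

Setting both brackets to zero gives the nullclines x + 1.25y = 488 and 1.75x + y = 829.
Substituting y = 829 - 1.75x into the first: x(1 - 1.25·1.75) = 488 - 1.25·829.
So x* = -548/-1.19 = 462, and then y* = 829 - 1.75·462 = 21.1.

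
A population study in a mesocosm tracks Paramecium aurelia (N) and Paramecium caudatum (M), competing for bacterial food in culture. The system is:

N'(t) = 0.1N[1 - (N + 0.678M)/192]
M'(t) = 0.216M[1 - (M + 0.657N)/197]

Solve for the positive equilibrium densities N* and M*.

N* ≈ 105, M* ≈ 128

Setting both brackets to zero gives the nullclines N + 0.678M = 192 and 0.657N + M = 197.
Substituting M = 197 - 0.657N into the first: N(1 - 0.678·0.657) = 192 - 0.678·197.
So N* = 58.4/0.555 = 105, and then M* = 197 - 0.657·105 = 128.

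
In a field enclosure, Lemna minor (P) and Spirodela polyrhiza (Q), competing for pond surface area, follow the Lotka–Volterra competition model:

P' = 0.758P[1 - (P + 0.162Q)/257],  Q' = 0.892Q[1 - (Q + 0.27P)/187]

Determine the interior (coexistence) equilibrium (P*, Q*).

Setting both brackets to zero gives the nullclines P + 0.162Q = 257 and 0.27P + Q = 187.
Substituting Q = 187 - 0.27P into the first: P(1 - 0.162·0.27) = 257 - 0.162·187.
So P* = 227/0.956 = 237, and then Q* = 187 - 0.27·237 = 123.

P* ≈ 237, Q* ≈ 123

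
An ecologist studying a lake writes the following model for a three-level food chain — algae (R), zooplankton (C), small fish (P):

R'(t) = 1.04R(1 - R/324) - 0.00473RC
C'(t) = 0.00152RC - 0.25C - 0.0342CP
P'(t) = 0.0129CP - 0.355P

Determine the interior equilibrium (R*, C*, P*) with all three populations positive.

R* ≈ 283, C* ≈ 27.5, P* ≈ 5.29

From dP/dt = 0: 0.0129C* = 0.355, so C* = 27.5.
From dR/dt = 0: 1.04(1 - R*/324) = 0.00473·27.5, giving R* = 324·(1 - 0.125) = 283.
From dC/dt = 0: 0.00152·283 - 0.25 = 0.0342P*, so P* = 0.181/0.0342 = 5.29.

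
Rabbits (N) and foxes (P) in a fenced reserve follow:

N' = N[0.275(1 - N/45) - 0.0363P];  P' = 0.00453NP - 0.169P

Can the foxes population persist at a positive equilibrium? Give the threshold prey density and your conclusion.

Threshold N = 37.3; K > 37.3, so yes, the predator persists.

The predator equation gives dP/dt > 0 only when N > 0.169/0.00453 = 37.3.
Without the predator, N → K = 45. Since 45 > 37.3, the predator can invade and persist.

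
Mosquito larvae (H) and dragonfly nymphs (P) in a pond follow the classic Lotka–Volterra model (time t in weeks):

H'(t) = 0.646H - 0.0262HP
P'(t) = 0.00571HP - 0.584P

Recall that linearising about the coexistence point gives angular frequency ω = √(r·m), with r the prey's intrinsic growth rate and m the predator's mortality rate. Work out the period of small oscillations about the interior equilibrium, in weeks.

Here r = 0.646 and m = 0.584, so r·m = 0.377.
ω = √0.377 = 0.614 per week, hence T = 2π/ω ≈ 10.2 weeks.

T ≈ 10.2 weeks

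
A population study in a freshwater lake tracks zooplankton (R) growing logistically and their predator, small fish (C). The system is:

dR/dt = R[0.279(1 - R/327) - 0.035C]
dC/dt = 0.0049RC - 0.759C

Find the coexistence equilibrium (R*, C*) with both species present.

R* ≈ 155, C* ≈ 4.2

From dC/dt = 0 with C > 0: 0.0049R* = 0.759, so R* = 155.
Substitute into dR/dt = 0: 0.279(1 - 155/327) = 0.035C*.
The bracket is 0.526, giving C* = 0.147/0.035 = 4.2.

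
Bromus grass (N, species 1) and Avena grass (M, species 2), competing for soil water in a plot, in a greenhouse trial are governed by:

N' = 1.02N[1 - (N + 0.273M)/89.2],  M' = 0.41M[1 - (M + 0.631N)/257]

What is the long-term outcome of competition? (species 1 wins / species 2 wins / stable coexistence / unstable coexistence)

stable coexistence

Compare the nullcline intercepts: K1/α12 = 89.2/0.273 = 327 > K2 = 257; K2/α21 = 257/0.631 = 407 > K1 = 89.2.
Since both inequalities hold, each species can invade when rare, so the interior equilibrium is stable.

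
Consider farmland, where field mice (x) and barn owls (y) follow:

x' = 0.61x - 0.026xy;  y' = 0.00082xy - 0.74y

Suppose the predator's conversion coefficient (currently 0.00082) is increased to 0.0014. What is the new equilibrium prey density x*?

At the interior fixed point, setting dy/dt = 0 with y > 0 fixes x* = (predator death rate)/(xy coefficient) — independent of the other coefficients.
With the change, x* = 0.74/0.0014 = 529; it falls from 902.

x* ≈ 529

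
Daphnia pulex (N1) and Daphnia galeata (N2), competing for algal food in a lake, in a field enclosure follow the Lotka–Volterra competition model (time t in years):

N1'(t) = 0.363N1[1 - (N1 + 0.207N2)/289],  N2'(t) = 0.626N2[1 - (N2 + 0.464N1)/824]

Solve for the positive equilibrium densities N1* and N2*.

N1* ≈ 131, N2* ≈ 763

Setting both brackets to zero gives the nullclines N1 + 0.207N2 = 289 and 0.464N1 + N2 = 824.
Substituting N2 = 824 - 0.464N1 into the first: N1(1 - 0.207·0.464) = 289 - 0.207·824.
So N1* = 118/0.904 = 131, and then N2* = 824 - 0.464·131 = 763.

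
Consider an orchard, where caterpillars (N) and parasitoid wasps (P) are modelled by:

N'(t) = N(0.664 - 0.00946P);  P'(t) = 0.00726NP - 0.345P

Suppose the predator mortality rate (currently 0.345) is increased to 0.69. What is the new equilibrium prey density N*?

At the interior fixed point, setting dP/dt = 0 with P > 0 fixes N* = (predator death rate)/(NP coefficient) — independent of the other coefficients.
With the change, N* = 0.69/0.00726 = 95; it rises from 47.5.

N* ≈ 95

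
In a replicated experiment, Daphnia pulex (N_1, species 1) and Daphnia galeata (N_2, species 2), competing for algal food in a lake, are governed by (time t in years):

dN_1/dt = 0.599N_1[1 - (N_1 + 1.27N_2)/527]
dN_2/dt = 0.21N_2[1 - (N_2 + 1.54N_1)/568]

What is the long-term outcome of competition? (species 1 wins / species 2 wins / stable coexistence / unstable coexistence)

Compare the nullcline intercepts: K1/α12 = 527/1.27 = 415 < K2 = 568; K2/α21 = 568/1.54 = 369 < K1 = 527.
Since both are reversed, neither can invade when rare; the interior point is a saddle.

unstable coexistence (outcome depends on initial conditions)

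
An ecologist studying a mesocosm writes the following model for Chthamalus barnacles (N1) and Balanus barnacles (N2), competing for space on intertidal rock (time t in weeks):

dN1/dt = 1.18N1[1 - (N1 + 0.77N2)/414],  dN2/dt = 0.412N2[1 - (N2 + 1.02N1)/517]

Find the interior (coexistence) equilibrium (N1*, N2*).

N1* ≈ 74.1, N2* ≈ 441

Setting both brackets to zero gives the nullclines N1 + 0.77N2 = 414 and 1.02N1 + N2 = 517.
Substituting N2 = 517 - 1.02N1 into the first: N1(1 - 0.77·1.02) = 414 - 0.77·517.
So N1* = 15.9/0.215 = 74.1, and then N2* = 517 - 1.02·74.1 = 441.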